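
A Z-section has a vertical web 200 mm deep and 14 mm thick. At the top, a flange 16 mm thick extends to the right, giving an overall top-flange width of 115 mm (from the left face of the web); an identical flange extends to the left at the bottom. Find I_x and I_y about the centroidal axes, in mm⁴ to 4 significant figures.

I_x ≈ 3.676 × 10⁷ mm⁴, I_y ≈ 1.348 × 10⁷ mm⁴

Decompose the section into non-overlapping parts with the origin at the bottom-left of its bounding rectangle.
Web: 14 × 200, A = 2 800 mm², y = 100 mm, Ī = 9 333 333 mm⁴.
Top flange (beyond web): 101 × 16, A = 1 616 mm², y = 192 mm, Ī = 34474.7 mm⁴.
Bottom flange (beyond web): 101 × 16, A = 1 616 mm², y = 8 mm, Ī = 34474.7 mm⁴.
Centroid: ȳ = ΣA·y / ΣA = 100 mm.
Transfer each piece to the centroidal x-axis using Ī + A·d² with d = y − 100:
  web: d = 0 mm → contributes +9 333 333 mm⁴
  top flange (beyond web): d = 92 mm → contributes +13 712 299 mm⁴
  bottom flange (beyond web): d = -92 mm → contributes +13 712 299 mm⁴
Total I = 36 757 931 mm⁴.
For the y-axis: x̄ = 108 mm.
Repeating about the centroidal y-axis gives I_y = 13 479 003 mm⁴.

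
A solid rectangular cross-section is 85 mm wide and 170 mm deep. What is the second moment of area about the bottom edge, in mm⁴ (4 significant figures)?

The section: 85 × 170, A = 14 450 mm², y = 85 mm, Ī = 34 800 417 mm⁴.
Transfer it to the bottom edge using Ī + A·d² with d = y − 0:
  the section: d = 85 mm → contributes +139 201 667 mm⁴
Total I = 139 201 667 mm⁴.

I_base ≈ 1.392 × 10⁸ mm⁴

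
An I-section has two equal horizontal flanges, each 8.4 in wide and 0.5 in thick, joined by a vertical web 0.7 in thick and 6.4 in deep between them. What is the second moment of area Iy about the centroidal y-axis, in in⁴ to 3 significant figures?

Treat the section as a set of non-overlapping primitives; coordinates are from the bounding-box lower-left.
Bottom flange: 8.4 × 0.5, A = 4.2 in², x = 4.2 in, Ī = 24.696 in⁴.
Web: 0.7 × 6.4, A = 4.48 in², x = 4.2 in, Ī = 0.18293 in⁴.
Top flange: 8.4 × 0.5, A = 4.2 in², x = 4.2 in, Ī = 24.696 in⁴.
By symmetry the centroid is at mid-width, x̄ = 4.2 in.
All pieces are centred on the centroidal y-axis, so I = ΣĪ = 49.575 in⁴.

Iy ≈ 49.6 in⁴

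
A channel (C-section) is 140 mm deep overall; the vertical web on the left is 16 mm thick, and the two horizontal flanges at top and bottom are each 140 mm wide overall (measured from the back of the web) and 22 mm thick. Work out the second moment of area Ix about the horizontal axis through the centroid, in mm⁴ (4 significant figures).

Treat the section as a set of non-overlapping primitives; coordinates are from the bounding-box lower-left.
Web: 16 × 140, A = 2 240 mm², y = 70 mm, Ī = 3 658 667 mm⁴.
Top flange (beyond web): 124 × 22, A = 2 728 mm², y = 129 mm, Ī = 110 029 mm⁴.
Bottom flange (beyond web): 124 × 22, A = 2 728 mm², y = 11 mm, Ī = 110 029 mm⁴.
By symmetry the centroid is at mid-height, ȳ = 70 mm.
Transfer each piece to the horizontal axis through the centroid using Ī + A·d² with d = y − 70:
  web: d = 0 mm → contributes +3 658 667 mm⁴
  top flange (beyond web): d = 59 mm → contributes +9 606 197 mm⁴
  bottom flange (beyond web): d = -59 mm → contributes +9 606 197 mm⁴
Total I = 22 871 061 mm⁴.

Ix ≈ 2.287 × 10⁷ mm⁴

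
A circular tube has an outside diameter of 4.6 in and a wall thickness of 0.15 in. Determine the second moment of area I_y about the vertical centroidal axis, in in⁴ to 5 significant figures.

Treat the section as a set of non-overlapping primitives; coordinates are from the bounding-box lower-left.
Outer circle: ⌀4.6, A = 16.61903 in², x = 2.3 in, Ī = 21.97866 in⁴.
Bore (subtracted): ⌀4.3, A = 14.52201 in², x = 2.3 in, Ī = 16.782 in⁴.
By symmetry the centroid is at mid-width, x̄ = 2.3 in.
All pieces are centred on the vertical centroidal axis, so I = ΣĪ (holes subtracted) = 5.196661 in⁴.

I_y ≈ 5.1967 in⁴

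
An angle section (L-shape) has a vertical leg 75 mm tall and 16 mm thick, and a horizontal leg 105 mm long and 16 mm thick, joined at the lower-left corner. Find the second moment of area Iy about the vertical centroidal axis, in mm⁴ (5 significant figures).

Iy ≈ 2.7605 × 10⁶ mm⁴

Break the section into simple shapes (no overlaps), measuring from the bottom-left corner of the bounding box.
Vertical leg: 16 × 75, A = 1 200 mm², x = 8 mm, Ī = 25 600 mm⁴.
Horizontal leg (remainder): 89 × 16, A = 1 424 mm², x = 60.5 mm, Ī = 939958.7 mm⁴.
Centroid: x̄ = ΣA·x / ΣA = 36.49085 mm.
Transfer each piece to the vertical centroidal axis using Ī + A·d² with d = x − 36.49085:
  vertical leg: d = -28.49085 mm → contributes +999674.5 mm⁴
  horizontal leg (remainder): d = 24.00915 mm → contributes +1 760 808 mm⁴
Total I = 2 760 482 mm⁴.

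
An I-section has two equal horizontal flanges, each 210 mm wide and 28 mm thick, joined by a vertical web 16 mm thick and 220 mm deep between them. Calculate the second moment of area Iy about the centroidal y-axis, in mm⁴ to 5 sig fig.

Iy ≈ 4.3293 × 10⁷ mm⁴

Decompose the section into non-overlapping parts with the origin at the bottom-left of its bounding rectangle.
Bottom flange: 210 × 28, A = 5 880 mm², x = 105 mm, Ī = 21 609 000 mm⁴.
Web: 16 × 220, A = 3 520 mm², x = 105 mm, Ī = 75093.33 mm⁴.
Top flange: 210 × 28, A = 5 880 mm², x = 105 mm, Ī = 21 609 000 mm⁴.
By symmetry the centroid is at mid-width, x̄ = 105 mm.
All pieces are centred on the centroidal y-axis, so I = ΣĪ = 43 293 093 mm⁴.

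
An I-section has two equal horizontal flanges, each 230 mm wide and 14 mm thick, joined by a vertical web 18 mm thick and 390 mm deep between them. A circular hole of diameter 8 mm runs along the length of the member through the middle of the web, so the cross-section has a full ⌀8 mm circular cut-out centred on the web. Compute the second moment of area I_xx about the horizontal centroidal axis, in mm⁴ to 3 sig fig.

Split into non-overlapping primitives; take the origin at the lower-left of the bounding box.
Bottom flange: 230 × 14, A = 3 220 mm², y = 7 mm, Ī = 52 593 mm⁴.
Web: 18 × 390, A = 7 020 mm², y = 209 mm, Ī = 88 978 500 mm⁴.
Top flange: 230 × 14, A = 3 220 mm², y = 411 mm, Ī = 52 593 mm⁴.
Hole (subtracted): ⌀8, A = 50.265 mm², y = 209 mm, Ī = 201.06 mm⁴.
By symmetry the centroid is at mid-height, ȳ = 209 mm.
Transfer each piece to the horizontal centroidal axis using Ī + A·d² with d = y − 209:
  bottom flange: d = -202 mm → contributes +131 441 473 mm⁴
  web: d = 0 mm → contributes +88 978 500 mm⁴
  top flange: d = 202 mm → contributes +131 441 473 mm⁴
  hole: d = 0 mm → contributes −201.06 mm⁴
Total I = 351 861 246 mm⁴.

I_xx ≈ 3.52 × 10⁸ mm⁴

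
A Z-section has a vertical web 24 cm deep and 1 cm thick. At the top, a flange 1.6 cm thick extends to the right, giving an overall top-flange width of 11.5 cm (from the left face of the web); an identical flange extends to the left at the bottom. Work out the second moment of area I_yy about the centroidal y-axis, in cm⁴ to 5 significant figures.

I_yy ≈ 1421.6 cm⁴

Decompose the section into non-overlapping parts with the origin at the bottom-left of its bounding rectangle.
Web: 1 × 24, A = 24 cm², x = 11 cm, Ī = 2 cm⁴.
Top flange (beyond web): 10.5 × 1.6, A = 16.8 cm², x = 16.75 cm, Ī = 154.35 cm⁴.
Bottom flange (beyond web): 10.5 × 1.6, A = 16.8 cm², x = 5.25 cm, Ī = 154.35 cm⁴.
Centroid: x̄ = ΣA·x / ΣA = 11 cm.
Transfer each piece to the centroidal y-axis using Ī + A·d² with d = x − 11:
  web: d = 0 cm → contributes +2 cm⁴
  top flange (beyond web): d = 5.75 cm → contributes +709.8 cm⁴
  bottom flange (beyond web): d = -5.75 cm → contributes +709.8 cm⁴
Total I = 1421.6 cm⁴.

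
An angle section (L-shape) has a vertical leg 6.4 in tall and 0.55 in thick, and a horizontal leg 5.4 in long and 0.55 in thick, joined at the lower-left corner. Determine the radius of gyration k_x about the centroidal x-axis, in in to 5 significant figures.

Treat the section as a set of non-overlapping primitives; coordinates are from the bounding-box lower-left.
Vertical leg: 0.55 × 6.4, A = 3.52 in², y = 3.2 in, Ī = 12.01493 in⁴.
Horizontal leg (remainder): 4.85 × 0.55, A = 2.6675 in², y = 0.275 in, Ī = 0.06724323 in⁴.
Centroid: ȳ = ΣA·y / ΣA = 1.939 in.
Transfer each piece to the centroidal x-axis using Ī + A·d² with d = y − 1.939:
  vertical leg: d = 1.261 in → contributes +17.61216 in⁴
  horizontal leg (remainder): d = -1.664 in → contributes +7.453273 in⁴
Total I = 25.06543 in⁴.
Radius of gyration: k = √(I/A) = √(25.06543 / 6.1875) = 2.012704 in.

k_x ≈ 2.0127 in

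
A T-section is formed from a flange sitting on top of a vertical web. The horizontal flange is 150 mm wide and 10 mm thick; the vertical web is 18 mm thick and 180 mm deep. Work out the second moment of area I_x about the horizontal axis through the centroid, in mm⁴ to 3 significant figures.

Break the section into simple shapes (no overlaps), measuring from the bottom-left corner of the bounding box.
Flange: 150 × 10, A = 1 500 mm², y = 185 mm, Ī = 12 500 mm⁴.
Web: 18 × 180, A = 3 240 mm², y = 90 mm, Ī = 8 748 000 mm⁴.
Centroid: ȳ = ΣA·y / ΣA = 120.06 mm.
Transfer each piece to the horizontal axis through the centroid using Ī + A·d² with d = y − 120.06:
  flange: d = 64.937 mm → contributes +6 337 664 mm⁴
  web: d = -30.063 mm → contributes +11 676 317 mm⁴
Total I = 18 013 981 mm⁴.

I_x ≈ 1.80 × 10⁷ mm⁴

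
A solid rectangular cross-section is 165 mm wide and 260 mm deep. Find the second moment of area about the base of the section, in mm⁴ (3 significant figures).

The section: 165 × 260, A = 42 900 mm², y = 130 mm, Ī = 241 670 000 mm⁴.
Transfer it to a horizontal axis along the bottom face using Ī + A·d² with d = y − 0:
  the section: d = 130 mm → contributes +966 680 000 mm⁴
Total I = 966 680 000 mm⁴.

I_base ≈ 9.67 × 10⁸ mm⁴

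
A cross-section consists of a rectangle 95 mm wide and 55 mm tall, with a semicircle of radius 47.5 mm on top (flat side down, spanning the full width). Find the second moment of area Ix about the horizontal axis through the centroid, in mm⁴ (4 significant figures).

Break the section into simple shapes (no overlaps), measuring from the bottom-left corner of the bounding box.
Rectangular body: 95 × 55, A = 5 225 mm², y = 27.5 mm, Ī = 1 317 135 mm⁴.
Semicircular cap: semicircle r = 47.5, A = 3544.11 mm², y = 75.1596 mm, Ī = 558 736 mm⁴.
Centroid: ȳ = ΣA·y / ΣA = 46.762 mm.
Transfer each piece to the horizontal axis through the centroid using Ī + A·d² with d = y − 46.762:
  rectangular body: d = -19.262 mm → contributes +3 255 747 mm⁴
  semicircular cap: d = 28.3976 mm → contributes +3 416 787 mm⁴
Total I = 6 672 534 mm⁴.

Ix ≈ 6.673 × 10⁶ mm⁴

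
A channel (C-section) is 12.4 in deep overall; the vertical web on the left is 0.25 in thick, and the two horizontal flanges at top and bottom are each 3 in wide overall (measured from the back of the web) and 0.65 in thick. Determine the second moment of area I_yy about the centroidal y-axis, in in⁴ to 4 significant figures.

I_yy ≈ 6.005 in⁴

Decompose the section into non-overlapping parts with the origin at the bottom-left of its bounding rectangle.
Web: 0.25 × 12.4, A = 3.1 in², x = 0.125 in, Ī = 0.0161458 in⁴.
Top flange (beyond web): 2.75 × 0.65, A = 1.7875 in², x = 1.625 in, Ī = 1.1265 in⁴.
Bottom flange (beyond web): 2.75 × 0.65, A = 1.7875 in², x = 1.625 in, Ī = 1.1265 in⁴.
Centroid: x̄ = ΣA·x / ΣA = 0.928371 in.
Transfer each piece to the centroidal y-axis using Ī + A·d² with d = x − 0.928371:
  web: d = -0.803371 in → contributes +2.0169 in⁴
  top flange (beyond web): d = 0.696629 in → contributes +1.99396 in⁴
  bottom flange (beyond web): d = 0.696629 in → contributes +1.99396 in⁴
Total I = 6.00481 in⁴.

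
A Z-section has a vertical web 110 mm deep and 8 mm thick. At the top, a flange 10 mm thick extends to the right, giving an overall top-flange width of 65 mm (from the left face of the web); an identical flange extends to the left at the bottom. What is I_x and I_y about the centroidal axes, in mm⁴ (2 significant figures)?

Treat the section as a set of non-overlapping primitives; coordinates are from the bounding-box lower-left.
Web: 8 × 110, A = 880 mm², y = 55 mm, Ī = 887 333 mm⁴.
Top flange (beyond web): 57 × 10, A = 570 mm², y = 105 mm, Ī = 4 750 mm⁴.
Bottom flange (beyond web): 57 × 10, A = 570 mm², y = 5 mm, Ī = 4 750 mm⁴.
Centroid: ȳ = ΣA·y / ΣA = 55 mm.
Transfer each piece to the centroidal x-axis using Ī + A·d² with d = y − 55:
  web: d = 0 mm → contributes +887 333 mm⁴
  top flange (beyond web): d = 50 mm → contributes +1 429 750 mm⁴
  bottom flange (beyond web): d = -50 mm → contributes +1 429 750 mm⁴
Total I = 3 746 833 mm⁴.
For the y-axis: x̄ = 61 mm.
Repeating about the centroidal y-axis gives I_y = 1 517 473 mm⁴.

I_x ≈ 3.7 × 10⁶ mm⁴, I_y ≈ 1.5 × 10⁶ mm⁴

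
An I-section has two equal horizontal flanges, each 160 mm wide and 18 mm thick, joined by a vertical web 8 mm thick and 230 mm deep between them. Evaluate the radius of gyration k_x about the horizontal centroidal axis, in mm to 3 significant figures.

Decompose the section into non-overlapping parts with the origin at the bottom-left of its bounding rectangle.
Bottom flange: 160 × 18, A = 2 880 mm², y = 9 mm, Ī = 77 760 mm⁴.
Web: 8 × 230, A = 1 840 mm², y = 133 mm, Ī = 8 111 333 mm⁴.
Top flange: 160 × 18, A = 2 880 mm², y = 257 mm, Ī = 77 760 mm⁴.
By symmetry the centroid is at mid-height, ȳ = 133 mm.
Transfer each piece to the horizontal centroidal axis using Ī + A·d² with d = y − 133:
  bottom flange: d = -124 mm → contributes +44 360 640 mm⁴
  web: d = 0 mm → contributes +8 111 333 mm⁴
  top flange: d = 124 mm → contributes +44 360 640 mm⁴
Total I = 96 832 613 mm⁴.
Radius of gyration: k = √(I/A) = √(96 832 613 / 7 600) = 112.88 mm.

k_x ≈ 113 mm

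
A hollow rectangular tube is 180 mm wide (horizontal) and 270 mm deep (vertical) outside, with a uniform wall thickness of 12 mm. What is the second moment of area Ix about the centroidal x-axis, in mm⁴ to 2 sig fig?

Decompose the section into non-overlapping parts with the origin at the bottom-left of its bounding rectangle.
Outer rectangle: 180 × 270, A = 48 600 mm², y = 135 mm, Ī = 295 245 000 mm⁴.
Inner void (subtracted): 156 × 246, A = 38 376 mm², y = 135 mm, Ī = 193 530 168 mm⁴.
By symmetry the centroid is at mid-height, ȳ = 135 mm.
All pieces are centred on the centroidal x-axis, so I = ΣĪ (holes subtracted) = 101 714 832 mm⁴.

Ix ≈ 1.0 × 10⁸ mm⁴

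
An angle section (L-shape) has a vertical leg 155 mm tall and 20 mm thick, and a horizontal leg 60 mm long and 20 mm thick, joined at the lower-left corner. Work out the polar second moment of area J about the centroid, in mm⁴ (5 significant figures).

Split into non-overlapping primitives; take the origin at the lower-left of the bounding box.
Vertical leg: 20 × 155, A = 3 100 mm², y = 77.5 mm, Ī = 6 206 458 mm⁴.
Horizontal leg (remainder): 40 × 20, A = 800 mm², y = 10 mm, Ī = 26666.67 mm⁴.
Centroid: ȳ = ΣA·y / ΣA = 63.65385 mm.
Transfer each piece to the centroidal x-axis using Ī + A·d² with d = y − 63.65385:
  vertical leg: d = 13.84615 mm → contributes +6 800 778 mm⁴
  horizontal leg (remainder): d = -53.65385 mm → contributes +2 329 655 mm⁴
Total I = 9 130 433 mm⁴.
For the y-axis: x̄ = 16.15385 mm.
Repeating about the centroidal y-axis gives I_y = 782307.7 mm⁴.
Polar second moment: J = I_x + I_y = 9 912 740 mm⁴.

J ≈ 9.9127 × 10⁶ mm⁴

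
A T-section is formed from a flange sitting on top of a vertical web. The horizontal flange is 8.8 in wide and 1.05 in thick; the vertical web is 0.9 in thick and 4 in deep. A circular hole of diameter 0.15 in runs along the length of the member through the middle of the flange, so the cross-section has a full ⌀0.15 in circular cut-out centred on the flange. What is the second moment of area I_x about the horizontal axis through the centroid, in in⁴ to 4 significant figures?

Decompose the section into non-overlapping parts with the origin at the bottom-left of its bounding rectangle.
Flange: 8.8 × 1.05, A = 9.24 in², y = 4.525 in, Ī = 0.848925 in⁴.
Web: 0.9 × 4, A = 3.6 in², y = 2 in, Ī = 4.8 in⁴.
Hole (subtracted): ⌀0.15, A = 0.0176715 in², y = 4.525 in, Ī = 0.0000248505 in⁴.
Centroid: ȳ = ΣA·y / ΣA = 3.81608 in.
Transfer each piece to the horizontal axis through the centroid using Ī + A·d² with d = y − 3.81608:
  flange: d = 0.70892 in → contributes +5.49264 in⁴
  web: d = -1.81608 in → contributes +16.6733 in⁴
  hole: d = 0.70892 in → contributes −0.00890594 in⁴
Total I = 22.1571 in⁴.

I_x ≈ 22.16 in⁴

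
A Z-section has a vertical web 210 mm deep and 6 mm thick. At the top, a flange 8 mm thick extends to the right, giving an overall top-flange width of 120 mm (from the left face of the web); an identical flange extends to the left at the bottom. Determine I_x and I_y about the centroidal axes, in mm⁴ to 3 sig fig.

Decompose the section into non-overlapping parts with the origin at the bottom-left of its bounding rectangle.
Web: 6 × 210, A = 1 260 mm², y = 105 mm, Ī = 4 630 500 mm⁴.
Top flange (beyond web): 114 × 8, A = 912 mm², y = 206 mm, Ī = 4 864 mm⁴.
Bottom flange (beyond web): 114 × 8, A = 912 mm², y = 4 mm, Ī = 4 864 mm⁴.
Centroid: ȳ = ΣA·y / ΣA = 105 mm.
Transfer each piece to the centroidal x-axis using Ī + A·d² with d = y − 105:
  web: d = 0 mm → contributes +4 630 500 mm⁴
  top flange (beyond web): d = 101 mm → contributes +9 308 176 mm⁴
  bottom flange (beyond web): d = -101 mm → contributes +9 308 176 mm⁴
Total I = 23 246 852 mm⁴.
For the y-axis: x̄ = 117 mm.
Repeating about the centroidal y-axis gives I_y = 8 545 572 mm⁴.

I_x ≈ 2.32 × 10⁷ mm⁴, I_y ≈ 8.55 × 10⁶ mm⁴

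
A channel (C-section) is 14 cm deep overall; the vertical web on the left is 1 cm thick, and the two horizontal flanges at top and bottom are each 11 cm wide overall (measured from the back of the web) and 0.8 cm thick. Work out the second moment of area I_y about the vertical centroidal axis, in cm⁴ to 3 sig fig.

Split into non-overlapping primitives; take the origin at the lower-left of the bounding box.
Web: 1 × 14, A = 14 cm², x = 0.5 cm, Ī = 1.1667 cm⁴.
Top flange (beyond web): 10 × 0.8, A = 8 cm², x = 6 cm, Ī = 66.667 cm⁴.
Bottom flange (beyond web): 10 × 0.8, A = 8 cm², x = 6 cm, Ī = 66.667 cm⁴.
Centroid: x̄ = ΣA·x / ΣA = 3.4333 cm.
Transfer each piece to the vertical centroidal axis using Ī + A·d² with d = x − 3.4333:
  web: d = -2.9333 cm → contributes +121.63 cm⁴
  top flange (beyond web): d = 2.5667 cm → contributes +119.37 cm⁴
  bottom flange (beyond web): d = 2.5667 cm → contributes +119.37 cm⁴
Total I = 360.37 cm⁴.

I_y ≈ 360 cm⁴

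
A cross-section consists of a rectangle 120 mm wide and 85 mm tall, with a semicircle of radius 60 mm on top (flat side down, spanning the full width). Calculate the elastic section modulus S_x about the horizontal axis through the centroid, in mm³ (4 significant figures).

Break the section into simple shapes (no overlaps), measuring from the bottom-left corner of the bounding box.
Rectangular body: 120 × 85, A = 10 200 mm², y = 42.5 mm, Ī = 6 141 250 mm⁴.
Semicircular cap: semicircle r = 60, A = 5654.87 mm², y = 110.465 mm, Ī = 1 422 450 mm⁴.
Centroid: ȳ = ΣA·y / ΣA = 66.7406 mm.
Transfer each piece to the horizontal axis through the centroid using Ī + A·d² with d = y − 66.7406:
  rectangular body: d = -24.2406 mm → contributes +12 134 849 mm⁴
  semicircular cap: d = 43.7242 mm → contributes +12 233 441 mm⁴
Total I = 24 368 290 mm⁴.
Extreme fibre distance c = 78.2594 mm; S = I/c = 311 379 mm³.

S_x ≈ 3.114 × 10⁵ mm³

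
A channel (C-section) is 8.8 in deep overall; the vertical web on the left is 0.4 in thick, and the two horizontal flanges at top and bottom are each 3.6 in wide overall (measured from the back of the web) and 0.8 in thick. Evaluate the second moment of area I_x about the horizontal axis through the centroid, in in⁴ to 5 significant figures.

Break the section into simple shapes (no overlaps), measuring from the bottom-left corner of the bounding box.
Web: 0.4 × 8.8, A = 3.52 in², y = 4.4 in, Ī = 22.71573 in⁴.
Top flange (beyond web): 3.2 × 0.8, A = 2.56 in², y = 8.4 in, Ī = 0.1365333 in⁴.
Bottom flange (beyond web): 3.2 × 0.8, A = 2.56 in², y = 0.4 in, Ī = 0.1365333 in⁴.
By symmetry the centroid is at mid-height, ȳ = 4.4 in.
Transfer each piece to the horizontal axis through the centroid using Ī + A·d² with d = y − 4.4:
  web: d = 0 in → contributes +22.71573 in⁴
  top flange (beyond web): d = 4 in → contributes +41.09653 in⁴
  bottom flange (beyond web): d = -4 in → contributes +41.09653 in⁴
Total I = 104.9088 in⁴.

I_x ≈ 104.91 in⁴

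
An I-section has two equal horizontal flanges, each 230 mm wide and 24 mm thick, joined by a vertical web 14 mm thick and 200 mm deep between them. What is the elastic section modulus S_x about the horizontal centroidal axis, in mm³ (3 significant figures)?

S_x ≈ 1.20 × 10⁶ mm³

Treat the section as a set of non-overlapping primitives; coordinates are from the bounding-box lower-left.
Bottom flange: 230 × 24, A = 5 520 mm², y = 12 mm, Ī = 264 960 mm⁴.
Web: 14 × 200, A = 2 800 mm², y = 124 mm, Ī = 9 333 333 mm⁴.
Top flange: 230 × 24, A = 5 520 mm², y = 236 mm, Ī = 264 960 mm⁴.
By symmetry the centroid is at mid-height, ȳ = 124 mm.
Transfer each piece to the horizontal centroidal axis using Ī + A·d² with d = y − 124:
  bottom flange: d = -112 mm → contributes +69 507 840 mm⁴
  web: d = 0 mm → contributes +9 333 333 mm⁴
  top flange: d = 112 mm → contributes +69 507 840 mm⁴
Total I = 148 349 013 mm⁴.
Extreme fibre distance c = 124 mm; S = I/c = 1 196 363 mm³.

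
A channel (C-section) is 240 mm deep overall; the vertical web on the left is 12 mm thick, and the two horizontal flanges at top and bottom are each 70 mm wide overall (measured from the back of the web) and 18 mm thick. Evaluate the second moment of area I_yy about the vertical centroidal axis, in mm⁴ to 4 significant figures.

Decompose the section into non-overlapping parts with the origin at the bottom-left of its bounding rectangle.
Web: 12 × 240, A = 2 880 mm², x = 6 mm, Ī = 34 560 mm⁴.
Top flange (beyond web): 58 × 18, A = 1 044 mm², x = 41 mm, Ī = 292 668 mm⁴.
Bottom flange (beyond web): 58 × 18, A = 1 044 mm², x = 41 mm, Ī = 292 668 mm⁴.
Centroid: x̄ = ΣA·x / ΣA = 20.7101 mm.
Transfer each piece to the vertical centroidal axis using Ī + A·d² with d = x − 20.7101:
  web: d = -14.7101 mm → contributes +657 758 mm⁴
  top flange (beyond web): d = 20.2899 mm → contributes +722 460 mm⁴
  bottom flange (beyond web): d = 20.2899 mm → contributes +722 460 mm⁴
Total I = 2 102 679 mm⁴.

I_yy ≈ 2.103 × 10⁶ mm⁴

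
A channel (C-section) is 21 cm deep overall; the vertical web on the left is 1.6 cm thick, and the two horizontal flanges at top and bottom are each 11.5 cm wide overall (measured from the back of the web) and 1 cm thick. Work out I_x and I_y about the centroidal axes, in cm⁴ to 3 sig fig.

Split into non-overlapping primitives; take the origin at the lower-left of the bounding box.
Web: 1.6 × 21, A = 33.6 cm², y = 10.5 cm, Ī = 1234.8 cm⁴.
Top flange (beyond web): 9.9 × 1, A = 9.9 cm², y = 20.5 cm, Ī = 0.825 cm⁴.
Bottom flange (beyond web): 9.9 × 1, A = 9.9 cm², y = 0.5 cm, Ī = 0.825 cm⁴.
By symmetry the centroid is at mid-height, ȳ = 10.5 cm.
Transfer each piece to the centroidal x-axis using Ī + A·d² with d = y − 10.5:
  web: d = 0 cm → contributes +1234.8 cm⁴
  top flange (beyond web): d = 10 cm → contributes +990.83 cm⁴
  bottom flange (beyond web): d = -10 cm → contributes +990.83 cm⁴
Total I = 3216.5 cm⁴.
For the y-axis: x̄ = 2.932 cm.
Repeating about the centroidal y-axis gives I_y = 580.79 cm⁴.

I_x ≈ 3220 cm⁴, I_y ≈ 581 cm⁴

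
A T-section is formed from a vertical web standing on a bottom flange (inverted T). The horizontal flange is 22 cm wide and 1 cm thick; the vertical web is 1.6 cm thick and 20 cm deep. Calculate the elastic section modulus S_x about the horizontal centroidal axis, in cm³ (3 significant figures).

S_x ≈ 176 cm³

Treat the section as a set of non-overlapping primitives; coordinates are from the bounding-box lower-left.
Flange: 22 × 1, A = 22 cm², y = 0.5 cm, Ī = 1.8333 cm⁴.
Web: 1.6 × 20, A = 32 cm², y = 11 cm, Ī = 1066.7 cm⁴.
Centroid: ȳ = ΣA·y / ΣA = 6.7222 cm.
Transfer each piece to the horizontal centroidal axis using Ī + A·d² with d = y − 6.7222:
  flange: d = -6.2222 cm → contributes +853.59 cm⁴
  web: d = 4.2778 cm → contributes +1652.2 cm⁴
Total I = 2505.8 cm⁴.
Extreme fibre distance c = 14.278 cm; S = I/c = 175.51 cm³.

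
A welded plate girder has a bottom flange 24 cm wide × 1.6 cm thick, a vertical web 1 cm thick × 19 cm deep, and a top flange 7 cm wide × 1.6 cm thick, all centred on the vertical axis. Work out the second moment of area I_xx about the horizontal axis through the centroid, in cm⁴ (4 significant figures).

Decompose the section into non-overlapping parts with the origin at the bottom-left of its bounding rectangle.
Bottom plate: 24 × 1.6, A = 38.4 cm², y = 0.8 cm, Ī = 8.192 cm⁴.
Web plate: 1 × 19, A = 19 cm², y = 11.1 cm, Ī = 571.583 cm⁴.
Top plate: 7 × 1.6, A = 11.2 cm², y = 21.4 cm, Ī = 2.38933 cm⁴.
Centroid: ȳ = ΣA·y / ΣA = 7.01603 cm.
Transfer each piece to the horizontal axis through the centroid using Ī + A·d² with d = y − 7.01603:
  bottom plate: d = -6.21603 cm → contributes +1491.93 cm⁴
  web plate: d = 4.08397 cm → contributes +888.48 cm⁴
  top plate: d = 14.384 cm → contributes +2319.65 cm⁴
Total I = 4700.07 cm⁴.

I_xx ≈ 4700 cm⁴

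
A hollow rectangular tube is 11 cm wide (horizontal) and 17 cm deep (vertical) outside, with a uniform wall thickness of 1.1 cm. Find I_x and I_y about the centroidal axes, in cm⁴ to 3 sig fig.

I_x ≈ 2130 cm⁴, I_y ≈ 1050 cm⁴

Break the section into simple shapes (no overlaps), measuring from the bottom-left corner of the bounding box.
Outer rectangle: 11 × 17, A = 187 cm², y = 8.5 cm, Ī = 4503.6 cm⁴.
Inner void (subtracted): 8.8 × 14.8, A = 130.24 cm², y = 8.5 cm, Ī = 2377.3 cm⁴.
By symmetry the centroid is at mid-height, ȳ = 8.5 cm.
All pieces are centred on the centroidal x-axis, so I = ΣĪ (holes subtracted) = 2126.3 cm⁴.
Repeating about the centroidal y-axis gives I_y = 1045.1 cm⁴.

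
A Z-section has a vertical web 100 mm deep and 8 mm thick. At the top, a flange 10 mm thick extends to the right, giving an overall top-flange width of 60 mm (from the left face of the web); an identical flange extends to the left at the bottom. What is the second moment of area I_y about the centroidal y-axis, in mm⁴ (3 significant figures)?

Decompose the section into non-overlapping parts with the origin at the bottom-left of its bounding rectangle.
Web: 8 × 100, A = 800 mm², x = 56 mm, Ī = 4266.7 mm⁴.
Top flange (beyond web): 52 × 10, A = 520 mm², x = 86 mm, Ī = 117 173 mm⁴.
Bottom flange (beyond web): 52 × 10, A = 520 mm², x = 26 mm, Ī = 117 173 mm⁴.
Centroid: x̄ = ΣA·x / ΣA = 56 mm.
Transfer each piece to the centroidal y-axis using Ī + A·d² with d = x − 56:
  web: d = 0 mm → contributes +4266.7 mm⁴
  top flange (beyond web): d = 30 mm → contributes +585 173 mm⁴
  bottom flange (beyond web): d = -30 mm → contributes +585 173 mm⁴
Total I = 1 174 613 mm⁴.

I_y ≈ 1.17 × 10⁶ mm⁴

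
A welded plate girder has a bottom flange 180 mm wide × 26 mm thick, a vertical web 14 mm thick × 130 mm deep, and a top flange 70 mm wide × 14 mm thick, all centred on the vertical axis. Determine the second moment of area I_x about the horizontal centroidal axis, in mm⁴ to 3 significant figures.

Treat the section as a set of non-overlapping primitives; coordinates are from the bounding-box lower-left.
Bottom plate: 180 × 26, A = 4 680 mm², y = 13 mm, Ī = 263 640 mm⁴.
Web plate: 14 × 130, A = 1 820 mm², y = 91 mm, Ī = 2 563 167 mm⁴.
Top plate: 70 × 14, A = 980 mm², y = 163 mm, Ī = 16 007 mm⁴.
Centroid: ȳ = ΣA·y / ΣA = 51.631 mm.
Transfer each piece to the horizontal centroidal axis using Ī + A·d² with d = y − 51.631:
  bottom plate: d = -38.631 mm → contributes +7 247 863 mm⁴
  web plate: d = 39.369 mm → contributes +5 384 015 mm⁴
  top plate: d = 111.37 mm → contributes +12 170 996 mm⁴
Total I = 24 802 875 mm⁴.

I_x ≈ 2.48 × 10⁷ mm⁴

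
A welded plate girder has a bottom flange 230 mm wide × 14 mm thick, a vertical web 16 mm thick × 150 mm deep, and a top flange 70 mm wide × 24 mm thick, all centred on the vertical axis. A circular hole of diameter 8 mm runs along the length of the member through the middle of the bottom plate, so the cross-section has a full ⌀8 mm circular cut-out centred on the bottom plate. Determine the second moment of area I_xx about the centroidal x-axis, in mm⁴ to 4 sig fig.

I_xx ≈ 3.688 × 10⁷ mm⁴

Treat the section as a set of non-overlapping primitives; coordinates are from the bounding-box lower-left.
Bottom plate: 230 × 14, A = 3 220 mm², y = 7 mm, Ī = 52593.3 mm⁴.
Web plate: 16 × 150, A = 2 400 mm², y = 89 mm, Ī = 4 500 000 mm⁴.
Top plate: 70 × 24, A = 1 680 mm², y = 176 mm, Ī = 80 640 mm⁴.
Hole (subtracted): ⌀8, A = 50.2655 mm², y = 7 mm, Ī = 201.062 mm⁴.
Centroid: ȳ = ΣA·y / ΣA = 73.3086 mm.
Transfer each piece to the centroidal x-axis using Ī + A·d² with d = y − 73.3086:
  bottom plate: d = -66.3086 mm → contributes +14 210 402 mm⁴
  web plate: d = 15.6914 mm → contributes +5 090 925 mm⁴
  top plate: d = 102.691 mm → contributes +17 797 108 mm⁴
  hole: d = -66.3086 mm → contributes −221 210 mm⁴
Total I = 36 877 225 mm⁴.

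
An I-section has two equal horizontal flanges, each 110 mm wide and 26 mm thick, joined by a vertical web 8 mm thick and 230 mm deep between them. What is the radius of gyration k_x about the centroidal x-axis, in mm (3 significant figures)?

Decompose the section into non-overlapping parts with the origin at the bottom-left of its bounding rectangle.
Bottom flange: 110 × 26, A = 2 860 mm², y = 13 mm, Ī = 161 113 mm⁴.
Web: 8 × 230, A = 1 840 mm², y = 141 mm, Ī = 8 111 333 mm⁴.
Top flange: 110 × 26, A = 2 860 mm², y = 269 mm, Ī = 161 113 mm⁴.
By symmetry the centroid is at mid-height, ȳ = 141 mm.
Transfer each piece to the centroidal x-axis using Ī + A·d² with d = y − 141:
  bottom flange: d = -128 mm → contributes +47 019 353 mm⁴
  web: d = 0 mm → contributes +8 111 333 mm⁴
  top flange: d = 128 mm → contributes +47 019 353 mm⁴
Total I = 102 150 040 mm⁴.
Radius of gyration: k = √(I/A) = √(102 150 040 / 7 560) = 116.24 mm.

k_x ≈ 116 mm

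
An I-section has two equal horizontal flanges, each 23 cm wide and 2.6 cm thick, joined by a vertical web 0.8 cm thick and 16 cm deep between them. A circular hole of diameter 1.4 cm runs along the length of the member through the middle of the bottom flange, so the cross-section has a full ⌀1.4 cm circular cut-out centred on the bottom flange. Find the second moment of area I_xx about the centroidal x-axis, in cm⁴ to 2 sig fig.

I_xx ≈ 1.1 × 10⁴ cm⁴

Split into non-overlapping primitives; take the origin at the lower-left of the bounding box.
Bottom flange: 23 × 2.6, A = 59.8 cm², y = 1.3 cm, Ī = 33.69 cm⁴.
Web: 0.8 × 16, A = 12.8 cm², y = 10.6 cm, Ī = 273.1 cm⁴.
Top flange: 23 × 2.6, A = 59.8 cm², y = 19.9 cm, Ī = 33.69 cm⁴.
Hole (subtracted): ⌀1.4, A = 1.539 cm², y = 1.3 cm, Ī = 0.1886 cm⁴.
Centroid: ȳ = ΣA·y / ΣA = 10.71 cm.
Transfer each piece to the centroidal x-axis using Ī + A·d² with d = y − 10.71:
  bottom flange: d = -9.409 cm → contributes +5 328 cm⁴
  web: d = -0.1094 cm → contributes +273.2 cm⁴
  top flange: d = 9.191 cm → contributes +5 085 cm⁴
  hole: d = -9.409 cm → contributes −136.5 cm⁴
Total I = 10 550 cm⁴.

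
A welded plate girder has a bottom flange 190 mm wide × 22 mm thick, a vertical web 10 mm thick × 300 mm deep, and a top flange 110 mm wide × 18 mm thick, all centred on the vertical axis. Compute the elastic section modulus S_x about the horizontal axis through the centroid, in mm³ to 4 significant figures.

S_x ≈ 8.070 × 10⁵ mm³

Decompose the section into non-overlapping parts with the origin at the bottom-left of its bounding rectangle.
Bottom plate: 190 × 22, A = 4 180 mm², y = 11 mm, Ī = 168 593 mm⁴.
Web plate: 10 × 300, A = 3 000 mm², y = 172 mm, Ī = 22 500 000 mm⁴.
Top plate: 110 × 18, A = 1 980 mm², y = 331 mm, Ī = 53 460 mm⁴.
Centroid: ȳ = ΣA·y / ΣA = 132.9 mm.
Transfer each piece to the horizontal axis through the centroid using Ī + A·d² with d = y − 132.9:
  bottom plate: d = -121.9 mm → contributes +62 281 318 mm⁴
  web plate: d = 39.1004 mm → contributes +27 086 532 mm⁴
  top plate: d = 198.1 mm → contributes +77 756 150 mm⁴
Total I = 167 124 001 mm⁴.
Extreme fibre distance c = 207.1 mm; S = I/c = 806 971 mm³.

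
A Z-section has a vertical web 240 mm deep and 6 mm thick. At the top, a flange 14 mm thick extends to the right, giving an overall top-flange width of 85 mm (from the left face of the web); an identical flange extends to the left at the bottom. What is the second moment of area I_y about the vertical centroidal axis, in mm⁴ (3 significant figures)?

Split into non-overlapping primitives; take the origin at the lower-left of the bounding box.
Web: 6 × 240, A = 1 440 mm², x = 82 mm, Ī = 4 320 mm⁴.
Top flange (beyond web): 79 × 14, A = 1 106 mm², x = 124.5 mm, Ī = 575 212 mm⁴.
Bottom flange (beyond web): 79 × 14, A = 1 106 mm², x = 39.5 mm, Ī = 575 212 mm⁴.
Centroid: x̄ = ΣA·x / ΣA = 82 mm.
Transfer each piece to the vertical centroidal axis using Ī + A·d² with d = x − 82:
  web: d = 0 mm → contributes +4 320 mm⁴
  top flange (beyond web): d = 42.5 mm → contributes +2 572 925 mm⁴
  bottom flange (beyond web): d = -42.5 mm → contributes +2 572 925 mm⁴
Total I = 5 150 169 mm⁴.

I_y ≈ 5.15 × 10⁶ mm⁴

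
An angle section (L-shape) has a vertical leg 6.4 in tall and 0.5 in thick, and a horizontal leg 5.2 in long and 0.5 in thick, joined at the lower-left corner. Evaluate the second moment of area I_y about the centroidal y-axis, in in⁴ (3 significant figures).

I_y ≈ 13.6 in⁴

Split into non-overlapping primitives; take the origin at the lower-left of the bounding box.
Vertical leg: 0.5 × 6.4, A = 3.2 in², x = 0.25 in, Ī = 0.066667 in⁴.
Horizontal leg (remainder): 4.7 × 0.5, A = 2.35 in², x = 2.85 in, Ī = 4.326 in⁴.
Centroid: x̄ = ΣA·x / ΣA = 1.3509 in.
Transfer each piece to the centroidal y-axis using Ī + A·d² with d = x − 1.3509:
  vertical leg: d = -1.1009 in → contributes +3.945 in⁴
  horizontal leg (remainder): d = 1.4991 in → contributes +9.6071 in⁴
Total I = 13.552 in⁴.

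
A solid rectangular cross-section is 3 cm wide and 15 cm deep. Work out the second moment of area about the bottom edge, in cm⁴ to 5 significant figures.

The section: 3 × 15, A = 45 cm², y = 7.5 cm, Ī = 843.75 cm⁴.
Transfer it to the base of the section using Ī + A·d² with d = y − 0:
  the section: d = 7.5 cm → contributes +3 375 cm⁴
Total I = 3 375 cm⁴.

I_base ≈ 3375.0 cm⁴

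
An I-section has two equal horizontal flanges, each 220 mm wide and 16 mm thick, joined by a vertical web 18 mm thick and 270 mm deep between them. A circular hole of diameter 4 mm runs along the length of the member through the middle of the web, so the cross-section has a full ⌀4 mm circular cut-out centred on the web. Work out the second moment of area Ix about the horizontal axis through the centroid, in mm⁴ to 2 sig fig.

Ix ≈ 1.7 × 10⁸ mm⁴

Treat the section as a set of non-overlapping primitives; coordinates are from the bounding-box lower-left.
Bottom flange: 220 × 16, A = 3 520 mm², y = 8 mm, Ī = 75 093 mm⁴.
Web: 18 × 270, A = 4 860 mm², y = 151 mm, Ī = 29 524 500 mm⁴.
Top flange: 220 × 16, A = 3 520 mm², y = 294 mm, Ī = 75 093 mm⁴.
Hole (subtracted): ⌀4, A = 12.57 mm², y = 151 mm, Ī = 12.57 mm⁴.
By symmetry the centroid is at mid-height, ȳ = 151 mm.
Transfer each piece to the horizontal axis through the centroid using Ī + A·d² with d = y − 151:
  bottom flange: d = -143 mm → contributes +72 055 573 mm⁴
  web: d = 0 mm → contributes +29 524 500 mm⁴
  top flange: d = 143 mm → contributes +72 055 573 mm⁴
  hole: d = 0 mm → contributes −12.57 mm⁴
Total I = 173 635 634 mm⁴.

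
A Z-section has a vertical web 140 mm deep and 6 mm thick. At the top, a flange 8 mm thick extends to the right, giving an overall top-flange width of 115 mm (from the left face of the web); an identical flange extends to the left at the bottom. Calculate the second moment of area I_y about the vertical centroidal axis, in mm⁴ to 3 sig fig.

Break the section into simple shapes (no overlaps), measuring from the bottom-left corner of the bounding box.
Web: 6 × 140, A = 840 mm², x = 112 mm, Ī = 2 520 mm⁴.
Top flange (beyond web): 109 × 8, A = 872 mm², x = 169.5 mm, Ī = 863 353 mm⁴.
Bottom flange (beyond web): 109 × 8, A = 872 mm², x = 54.5 mm, Ī = 863 353 mm⁴.
Centroid: x̄ = ΣA·x / ΣA = 112 mm.
Transfer each piece to the vertical centroidal axis using Ī + A·d² with d = x − 112:
  web: d = 0 mm → contributes +2 520 mm⁴
  top flange (beyond web): d = 57.5 mm → contributes +3 746 403 mm⁴
  bottom flange (beyond web): d = -57.5 mm → contributes +3 746 403 mm⁴
Total I = 7 495 325 mm⁴.

I_y ≈ 7.50 × 10⁶ mm⁴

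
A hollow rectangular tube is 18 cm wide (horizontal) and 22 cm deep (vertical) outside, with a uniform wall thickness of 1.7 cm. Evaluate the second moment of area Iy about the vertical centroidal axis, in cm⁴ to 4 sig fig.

Break the section into simple shapes (no overlaps), measuring from the bottom-left corner of the bounding box.
Outer rectangle: 18 × 22, A = 396 cm², x = 9 cm, Ī = 10 692 cm⁴.
Inner void (subtracted): 14.6 × 18.6, A = 271.56 cm², x = 9 cm, Ī = 4823.81 cm⁴.
By symmetry the centroid is at mid-width, x̄ = 9 cm.
All pieces are centred on the vertical centroidal axis, so I = ΣĪ (holes subtracted) = 5868.19 cm⁴.

Iy ≈ 5868 cm⁴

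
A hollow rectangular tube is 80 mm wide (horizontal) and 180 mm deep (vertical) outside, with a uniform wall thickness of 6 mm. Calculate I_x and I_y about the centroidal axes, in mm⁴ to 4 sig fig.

I_x ≈ 1.201 × 10⁷ mm⁴, I_y ≈ 3.278 × 10⁶ mm⁴

Split into non-overlapping primitives; take the origin at the lower-left of the bounding box.
Outer rectangle: 80 × 180, A = 14 400 mm², y = 90 mm, Ī = 38 880 000 mm⁴.
Inner void (subtracted): 68 × 168, A = 11 424 mm², y = 90 mm, Ī = 26 869 248 mm⁴.
By symmetry the centroid is at mid-height, ȳ = 90 mm.
All pieces are centred on the centroidal x-axis, so I = ΣĪ (holes subtracted) = 12 010 752 mm⁴.
Repeating about the centroidal y-axis gives I_y = 3 277 952 mm⁴.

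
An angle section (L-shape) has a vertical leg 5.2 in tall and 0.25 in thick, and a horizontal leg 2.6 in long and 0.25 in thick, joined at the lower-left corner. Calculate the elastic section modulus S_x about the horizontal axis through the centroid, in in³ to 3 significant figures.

Decompose the section into non-overlapping parts with the origin at the bottom-left of its bounding rectangle.
Vertical leg: 0.25 × 5.2, A = 1.3 in², y = 2.6 in, Ī = 2.9293 in⁴.
Horizontal leg (remainder): 2.35 × 0.25, A = 0.5875 in², y = 0.125 in, Ī = 0.0030599 in⁴.
Centroid: ȳ = ΣA·y / ΣA = 1.8296 in.
Transfer each piece to the horizontal axis through the centroid using Ī + A·d² with d = y − 1.8296:
  vertical leg: d = 0.77036 in → contributes +3.7008 in⁴
  horizontal leg (remainder): d = -1.7046 in → contributes +1.7102 in⁴
Total I = 5.411 in⁴.
Extreme fibre distance c = 3.3704 in; S = I/c = 1.6055 in³.

S_x ≈ 1.61 in³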